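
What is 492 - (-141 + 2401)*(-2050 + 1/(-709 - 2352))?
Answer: 14183121272/3061 ≈ 4.6335e+6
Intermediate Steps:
492 - (-141 + 2401)*(-2050 + 1/(-709 - 2352)) = 492 - 2260*(-2050 + 1/(-3061)) = 492 - 2260*(-2050 - 1/3061) = 492 - 2260*(-6275051)/3061 = 492 - 1*(-14181615260/3061) = 492 + 14181615260/3061 = 14183121272/3061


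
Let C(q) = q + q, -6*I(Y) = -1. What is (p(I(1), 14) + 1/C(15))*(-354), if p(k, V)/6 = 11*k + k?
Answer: -21299/5 ≈ -4259.8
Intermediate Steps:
I(Y) = ⅙ (I(Y) = -⅙*(-1) = ⅙)
p(k, V) = 72*k (p(k, V) = 6*(11*k + k) = 6*(12*k) = 72*k)
C(q) = 2*q
(p(I(1), 14) + 1/C(15))*(-354) = (72*(⅙) + 1/(2*15))*(-354) = (12 + 1/30)*(-354) = (361/30)*(-354) = -21299/5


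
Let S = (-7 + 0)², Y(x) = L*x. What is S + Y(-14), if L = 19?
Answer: -217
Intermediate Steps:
Y(x) = 19*x
S = 49 (S = (-7)² = 49)
S + Y(-14) = 49 + 19*(-14) = 49 - 266 = -217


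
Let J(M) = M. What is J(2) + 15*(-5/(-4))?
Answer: 83/4 ≈ 20.750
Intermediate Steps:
J(2) + 15*(-5/(-4)) = 2 + 15*(-5/(-4)) = 2 + 15*(-5*(-¼)) = 2 + 15*(5/4) = 2 + 75/4 = 83/4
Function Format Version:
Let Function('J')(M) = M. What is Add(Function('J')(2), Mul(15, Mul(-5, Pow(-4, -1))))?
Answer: Rational(83, 4) ≈ 20.750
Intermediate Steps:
Add(Function('J')(2), Mul(15, Mul(-5, Pow(-4, -1)))) = Add(2, Mul(15, Mul(-5, Pow(-4, -1)))) = Add(2, Mul(15, Mul(-5, Rational(-1, 4)))) = Add(2, Mul(15, Rational(5, 4))) = Add(2, Rational(75, 4)) = Rational(83, 4)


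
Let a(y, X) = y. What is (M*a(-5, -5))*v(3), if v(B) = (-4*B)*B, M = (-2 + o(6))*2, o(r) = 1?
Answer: -360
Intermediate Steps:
M = -2 (M = (-2 + 1)*2 = -1*2 = -2)
v(B) = -4*B**2
(M*a(-5, -5))*v(3) = (-2*(-5))*(-4*3**2) = 10*(-4*9) = 10*(-36) = -360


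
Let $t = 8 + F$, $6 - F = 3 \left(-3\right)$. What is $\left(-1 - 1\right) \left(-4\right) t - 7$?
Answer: $177$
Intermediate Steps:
$F = 15$ ($F = 6 - 3 \left(-3\right) = 6 - -9 = 6 + 9 = 15$)
$t = 23$ ($t = 8 + 15 = 23$)
$\left(-1 - 1\right) \left(-4\right) t - 7 = \left(-1 - 1\right) \left(-4\right) 23 - 7 = \left(-2\right) \left(-4\right) 23 - 7 = 8 \cdot 23 - 7 = 184 - 7 = 177$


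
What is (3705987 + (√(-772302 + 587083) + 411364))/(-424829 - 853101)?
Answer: -4117351/1277930 - I*√185219/1277930 ≈ -3.2219 - 0.00033677*I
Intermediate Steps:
(3705987 + (√(-772302 + 587083) + 411364))/(-424829 - 853101) = (3705987 + (√(-185219) + 411364))/(-1277930) = (3705987 + (I*√185219 + 411364))*(-1/1277930) = (3705987 + (411364 + I*√185219))*(-1/1277930) = (4117351 + I*√185219)*(-1/1277930) = -4117351/1277930 - I*√185219/1277930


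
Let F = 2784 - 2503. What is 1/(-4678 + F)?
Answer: -1/4397 ≈ -0.00022743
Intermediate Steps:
F = 281
1/(-4678 + F) = 1/(-4678 + 281) = 1/(-4397) = -1/4397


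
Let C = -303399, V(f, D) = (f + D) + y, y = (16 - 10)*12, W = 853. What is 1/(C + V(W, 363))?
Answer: -1/302111 ≈ -3.3100e-6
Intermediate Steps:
y = 72 (y = 6*12 = 72)
V(f, D) = 72 + D + f (V(f, D) = (f + D) + 72 = (D + f) + 72 = 72 + D + f)
1/(C + V(W, 363)) = 1/(-303399 + (72 + 363 + 853)) = 1/(-303399 + 1288) = 1/(-302111) = -1/302111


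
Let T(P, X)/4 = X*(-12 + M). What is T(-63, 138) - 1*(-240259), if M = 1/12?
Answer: 233681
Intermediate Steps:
M = 1/12 ≈ 0.083333
T(P, X) = -143*X/3 (T(P, X) = 4*(X*(-12 + 1/12)) = 4*(X*(-143/12)) = 4*(-143*X/12) = -143*X/3)
T(-63, 138) - 1*(-240259) = -143/3*138 - 1*(-240259) = -6578 + 240259 = 233681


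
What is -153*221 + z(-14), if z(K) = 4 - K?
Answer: -33795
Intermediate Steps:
-153*221 + z(-14) = -153*221 + (4 - 1*(-14)) = -33813 + (4 + 14) = -33813 + 18 = -33795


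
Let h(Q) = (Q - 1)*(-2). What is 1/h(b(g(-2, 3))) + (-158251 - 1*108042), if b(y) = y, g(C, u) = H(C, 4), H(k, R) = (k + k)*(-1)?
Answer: -1597759/6 ≈ -2.6629e+5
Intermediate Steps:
H(k, R) = -2*k (H(k, R) = (2*k)*(-1) = -2*k)
g(C, u) = -2*C
h(Q) = 2 - 2*Q (h(Q) = (-1 + Q)*(-2) = 2 - 2*Q)
1/h(b(g(-2, 3))) + (-158251 - 1*108042) = 1/(2 - (-4)*(-2)) + (-158251 - 1*108042) = 1/(2 - 2*4) + (-158251 - 108042) = 1/(2 - 8) - 266293 = 1/(-6) - 266293 = -⅙ - 266293 = -1597759/6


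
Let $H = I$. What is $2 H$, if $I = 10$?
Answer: $20$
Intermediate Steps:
$H = 10$
$2 H = 2 \cdot 10 = 20$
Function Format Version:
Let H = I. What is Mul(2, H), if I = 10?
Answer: 20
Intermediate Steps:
H = 10
Mul(2, H) = Mul(2, 10) = 20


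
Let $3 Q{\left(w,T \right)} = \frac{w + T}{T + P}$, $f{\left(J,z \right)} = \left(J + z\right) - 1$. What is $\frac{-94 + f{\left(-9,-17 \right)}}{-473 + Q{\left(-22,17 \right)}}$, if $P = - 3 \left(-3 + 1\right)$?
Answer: $\frac{8349}{32642} \approx 0.25577$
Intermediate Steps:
$P = 6$ ($P = \left(-3\right) \left(-2\right) = 6$)
$f{\left(J,z \right)} = -1 + J + z$
$Q{\left(w,T \right)} = \frac{T + w}{3 \left(6 + T\right)}$ ($Q{\left(w,T \right)} = \frac{\left(w + T\right) \frac{1}{T + 6}}{3} = \frac{\left(T + w\right) \frac{1}{6 + T}}{3} = \frac{\frac{1}{6 + T} \left(T + w\right)}{3} = \frac{T + w}{3 \left(6 + T\right)}$)
$\frac{-94 + f{\left(-9,-17 \right)}}{-473 + Q{\left(-22,17 \right)}} = \frac{-94 - 27}{-473 + \frac{17 - 22}{3 \left(6 + 17\right)}} = \frac{-94 - 27}{-473 + \frac{1}{3} \cdot \frac{1}{23} \left(-5\right)} = - \frac{121}{-473 + \frac{1}{3} \cdot \frac{1}{23} \left(-5\right)} = - \frac{121}{-473 - \frac{5}{69}} = - \frac{121}{- \frac{32642}{69}} = \left(-121\right) \left(- \frac{69}{32642}\right) = \frac{8349}{32642}$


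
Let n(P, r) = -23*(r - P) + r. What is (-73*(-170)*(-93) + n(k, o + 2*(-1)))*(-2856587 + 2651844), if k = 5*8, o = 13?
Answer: 236161222836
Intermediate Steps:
k = 40
n(P, r) = -22*r + 23*P (n(P, r) = (-23*r + 23*P) + r = -22*r + 23*P)
(-73*(-170)*(-93) + n(k, o + 2*(-1)))*(-2856587 + 2651844) = (-73*(-170)*(-93) + (-22*(13 + 2*(-1)) + 23*40))*(-2856587 + 2651844) = (12410*(-93) + (-22*(13 - 2) + 920))*(-204743) = (-1154130 + (-22*11 + 920))*(-204743) = (-1154130 + (-242 + 920))*(-204743) = (-1154130 + 678)*(-204743) = -1153452*(-204743) = 236161222836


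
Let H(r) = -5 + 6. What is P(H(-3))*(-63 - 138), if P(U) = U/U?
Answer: -201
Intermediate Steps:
H(r) = 1
P(U) = 1
P(H(-3))*(-63 - 138) = 1*(-63 - 138) = 1*(-201) = -201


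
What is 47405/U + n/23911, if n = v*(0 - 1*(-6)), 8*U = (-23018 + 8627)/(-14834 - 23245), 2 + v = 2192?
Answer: 38366761335700/38233689 ≈ 1.0035e+6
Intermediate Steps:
v = 2190 (v = -2 + 2192 = 2190)
U = 1599/33848 (U = ((-23018 + 8627)/(-14834 - 23245))/8 = (-14391/(-38079))/8 = (-14391*(-1/38079))/8 = (⅛)*(1599/4231) = 1599/33848 ≈ 0.047241)
n = 13140 (n = 2190*(0 - 1*(-6)) = 2190*(0 + 6) = 2190*6 = 13140)
47405/U + n/23911 = 47405/(1599/33848) + 13140/23911 = 47405*(33848/1599) + 13140*(1/23911) = 1604564440/1599 + 13140/23911 = 38366761335700/38233689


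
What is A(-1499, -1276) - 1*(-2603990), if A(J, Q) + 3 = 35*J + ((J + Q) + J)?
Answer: 2547248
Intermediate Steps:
A(J, Q) = -3 + Q + 37*J (A(J, Q) = -3 + (35*J + ((J + Q) + J)) = -3 + (35*J + (Q + 2*J)) = -3 + (Q + 37*J) = -3 + Q + 37*J)
A(-1499, -1276) - 1*(-2603990) = (-3 - 1276 + 37*(-1499)) - 1*(-2603990) = (-3 - 1276 - 55463) + 2603990 = -56742 + 2603990 = 2547248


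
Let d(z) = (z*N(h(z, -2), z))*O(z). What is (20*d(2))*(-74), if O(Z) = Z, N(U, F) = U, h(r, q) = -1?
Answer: 5920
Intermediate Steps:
d(z) = -z² (d(z) = (z*(-1))*z = (-z)*z = -z²)
(20*d(2))*(-74) = (20*(-1*2²))*(-74) = (20*(-1*4))*(-74) = (20*(-4))*(-74) = -80*(-74) = 5920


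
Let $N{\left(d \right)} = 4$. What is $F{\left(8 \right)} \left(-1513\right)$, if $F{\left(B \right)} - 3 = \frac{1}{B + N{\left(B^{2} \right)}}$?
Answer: $- \frac{55981}{12} \approx -4665.1$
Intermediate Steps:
$F{\left(B \right)} = 3 + \frac{1}{4 + B}$ ($F{\left(B \right)} = 3 + \frac{1}{B + 4} = 3 + \frac{1}{4 + B}$)
$F{\left(8 \right)} \left(-1513\right) = \frac{13 + 3 \cdot 8}{4 + 8} \left(-1513\right) = \frac{13 + 24}{12} \left(-1513\right) = \frac{1}{12} \cdot 37 \left(-1513\right) = \frac{37}{12} \left(-1513\right) = - \frac{55981}{12}$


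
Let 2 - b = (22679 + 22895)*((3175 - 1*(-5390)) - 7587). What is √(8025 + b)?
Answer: I*√44563345 ≈ 6675.6*I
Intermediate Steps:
b = -44571370 (b = 2 - (22679 + 22895)*((3175 - 1*(-5390)) - 7587) = 2 - 45574*((3175 + 5390) - 7587) = 2 - 45574*(8565 - 7587) = 2 - 45574*978 = 2 - 1*44571372 = 2 - 44571372 = -44571370)
√(8025 + b) = √(8025 - 44571370) = √(-44563345) = I*√44563345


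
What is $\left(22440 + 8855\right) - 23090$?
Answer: $8205$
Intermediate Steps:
$\left(22440 + 8855\right) - 23090 = 31295 - 23090 = 8205$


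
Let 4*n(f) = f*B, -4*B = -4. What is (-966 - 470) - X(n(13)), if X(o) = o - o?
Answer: -1436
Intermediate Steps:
B = 1 (B = -¼*(-4) = 1)
n(f) = f/4 (n(f) = (f*1)/4 = f/4)
X(o) = 0
(-966 - 470) - X(n(13)) = (-966 - 470) - 1*0 = -1436 + 0 = -1436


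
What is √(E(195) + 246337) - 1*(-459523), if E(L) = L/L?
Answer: 459523 + √246338 ≈ 4.6002e+5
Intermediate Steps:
E(L) = 1
√(E(195) + 246337) - 1*(-459523) = √(1 + 246337) - 1*(-459523) = √246338 + 459523 = 459523 + √246338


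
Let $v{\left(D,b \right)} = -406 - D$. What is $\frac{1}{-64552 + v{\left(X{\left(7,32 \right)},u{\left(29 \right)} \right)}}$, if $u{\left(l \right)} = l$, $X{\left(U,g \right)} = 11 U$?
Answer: $- \frac{1}{65035} \approx -1.5376 \cdot 10^{-5}$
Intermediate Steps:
$\frac{1}{-64552 + v{\left(X{\left(7,32 \right)},u{\left(29 \right)} \right)}} = \frac{1}{-64552 - \left(406 + 11 \cdot 7\right)} = \frac{1}{-64552 - 483} = \frac{1}{-65035} = - \frac{1}{65035}$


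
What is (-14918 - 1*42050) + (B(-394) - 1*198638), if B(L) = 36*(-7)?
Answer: -255858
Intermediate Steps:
B(L) = -252
(-14918 - 1*42050) + (B(-394) - 1*198638) = (-14918 - 1*42050) + (-252 - 1*198638) = (-14918 - 42050) + (-252 - 198638) = -56968 - 198890 = -255858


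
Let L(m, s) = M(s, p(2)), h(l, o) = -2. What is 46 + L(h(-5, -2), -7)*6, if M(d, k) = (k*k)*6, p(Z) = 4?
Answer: 622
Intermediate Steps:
M(d, k) = 6*k² (M(d, k) = k²*6 = 6*k²)
L(m, s) = 96 (L(m, s) = 6*4² = 6*16 = 96)
46 + L(h(-5, -2), -7)*6 = 46 + 96*6 = 46 + 576 = 622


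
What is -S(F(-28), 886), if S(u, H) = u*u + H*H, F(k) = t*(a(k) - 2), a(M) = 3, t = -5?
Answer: -785021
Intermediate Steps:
F(k) = -5 (F(k) = -5*(3 - 2) = -5*1 = -5)
S(u, H) = H² + u² (S(u, H) = u² + H² = H² + u²)
-S(F(-28), 886) = -(886² + (-5)²) = -(784996 + 25) = -1*785021 = -785021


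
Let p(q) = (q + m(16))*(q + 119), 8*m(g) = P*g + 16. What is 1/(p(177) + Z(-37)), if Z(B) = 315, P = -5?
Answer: 1/50339 ≈ 1.9865e-5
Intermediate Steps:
m(g) = 2 - 5*g/8 (m(g) = (-5*g + 16)/8 = (16 - 5*g)/8 = 2 - 5*g/8)
p(q) = (-8 + q)*(119 + q) (p(q) = (q + (2 - 5/8*16))*(q + 119) = (q + (2 - 10))*(119 + q) = (q - 8)*(119 + q) = (-8 + q)*(119 + q))
1/(p(177) + Z(-37)) = 1/((-952 + 177² + 111*177) + 315) = 1/((-952 + 31329 + 19647) + 315) = 1/(50024 + 315) = 1/50339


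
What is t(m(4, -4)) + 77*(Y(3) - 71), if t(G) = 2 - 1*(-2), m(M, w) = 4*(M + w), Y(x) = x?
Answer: -5232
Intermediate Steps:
m(M, w) = 4*M + 4*w
t(G) = 4 (t(G) = 2 + 2 = 4)
t(m(4, -4)) + 77*(Y(3) - 71) = 4 + 77*(3 - 71) = 4 + 77*(-68) = 4 - 5236 = -5232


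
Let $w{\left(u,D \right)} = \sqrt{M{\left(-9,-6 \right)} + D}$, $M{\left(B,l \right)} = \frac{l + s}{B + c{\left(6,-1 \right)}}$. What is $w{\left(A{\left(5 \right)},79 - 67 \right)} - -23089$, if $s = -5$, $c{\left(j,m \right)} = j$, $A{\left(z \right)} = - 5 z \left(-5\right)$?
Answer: $23089 + \frac{\sqrt{141}}{3} \approx 23093.0$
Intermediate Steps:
$A{\left(z \right)} = 25 z$
$M{\left(B,l \right)} = \frac{-5 + l}{6 + B}$ ($M{\left(B,l \right)} = \frac{l - 5}{B + 6} = \frac{-5 + l}{6 + B}$)
$w{\left(u,D \right)} = \sqrt{\frac{11}{3} + D}$ ($w{\left(u,D \right)} = \sqrt{\frac{-5 - 6}{6 - 9} + D} = \sqrt{\frac{1}{-3} \left(-11\right) + D} = \sqrt{\left(- \frac{1}{3}\right) \left(-11\right) + D} = \sqrt{\frac{11}{3} + D}$)
$w{\left(A{\left(5 \right)},79 - 67 \right)} - -23089 = \frac{\sqrt{33 + 9 \left(79 - 67\right)}}{3} - -23089 = \frac{\sqrt{33 + 9 \left(79 - 67\right)}}{3} + 23089 = \frac{\sqrt{33 + 9 \cdot 12}}{3} + 23089 = \frac{\sqrt{33 + 108}}{3} + 23089 = \frac{\sqrt{141}}{3} + 23089 = 23089 + \frac{\sqrt{141}}{3}$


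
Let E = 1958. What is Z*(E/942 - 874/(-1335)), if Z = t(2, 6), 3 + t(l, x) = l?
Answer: -572873/209595 ≈ -2.7332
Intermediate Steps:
t(l, x) = -3 + l
Z = -1 (Z = -3 + 2 = -1)
Z*(E/942 - 874/(-1335)) = -(1958/942 - 874/(-1335)) = -(1958*(1/942) - 874*(-1/1335)) = -(979/471 + 874/1335) = -1*572873/209595 = -572873/209595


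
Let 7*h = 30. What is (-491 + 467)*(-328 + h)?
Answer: 54384/7 ≈ 7769.1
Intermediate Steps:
h = 30/7 (h = (1/7)*30 = 30/7 ≈ 4.2857)
(-491 + 467)*(-328 + h) = (-491 + 467)*(-328 + 30/7) = -24*(-2266/7) = 54384/7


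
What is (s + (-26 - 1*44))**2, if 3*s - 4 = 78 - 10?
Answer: 2116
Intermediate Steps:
s = 24 (s = 4/3 + (78 - 10)/3 = 4/3 + (1/3)*68 = 4/3 + 68/3 = 24)
(s + (-26 - 1*44))**2 = (24 + (-26 - 1*44))**2 = (24 + (-26 - 44))**2 = (24 - 70)**2 = (-46)**2 = 2116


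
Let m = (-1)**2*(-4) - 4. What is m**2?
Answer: 64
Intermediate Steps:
m = -8 (m = 1*(-4) - 4 = -4 - 4 = -8)
m**2 = (-8)**2 = 64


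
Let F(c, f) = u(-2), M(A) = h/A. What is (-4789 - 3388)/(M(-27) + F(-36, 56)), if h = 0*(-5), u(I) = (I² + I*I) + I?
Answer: -8177/6 ≈ -1362.8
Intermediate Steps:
u(I) = I + 2*I² (u(I) = (I² + I²) + I = 2*I² + I = I + 2*I²)
h = 0
M(A) = 0 (M(A) = 0/A = 0)
F(c, f) = 6 (F(c, f) = -2*(1 + 2*(-2)) = -2*(1 - 4) = -2*(-3) = 6)
(-4789 - 3388)/(M(-27) + F(-36, 56)) = (-4789 - 3388)/(0 + 6) = -8177/6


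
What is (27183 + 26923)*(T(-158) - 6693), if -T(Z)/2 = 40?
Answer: -366459938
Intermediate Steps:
T(Z) = -80 (T(Z) = -2*40 = -80)
(27183 + 26923)*(T(-158) - 6693) = (27183 + 26923)*(-80 - 6693) = 54106*(-6773) = -366459938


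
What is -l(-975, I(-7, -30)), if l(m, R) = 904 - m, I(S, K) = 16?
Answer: -1879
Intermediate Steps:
-l(-975, I(-7, -30)) = -(904 - 1*(-975)) = -(904 + 975) = -1*1879 = -1879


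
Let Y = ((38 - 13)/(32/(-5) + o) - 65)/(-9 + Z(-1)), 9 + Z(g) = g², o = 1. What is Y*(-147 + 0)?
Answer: -92120/153 ≈ -602.09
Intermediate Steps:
Z(g) = -9 + g²
Y = 1880/459 (Y = ((38 - 13)/(32/(-5) + 1) - 65)/(-9 + (-9 + (-1)²)) = (25/(32*(-⅕) + 1) - 65)/(-9 + (-9 + 1)) = (25/(-32/5 + 1) - 65)/(-9 - 8) = (25/(-27/5) - 65)/(-17) = (25*(-5/27) - 65)*(-1/17) = (-125/27 - 65)*(-1/17) = -1880/27*(-1/17) = 1880/459 ≈ 4.0959)
Y*(-147 + 0) = 1880*(-147 + 0)/459 = (1880/459)*(-147) = -92120/153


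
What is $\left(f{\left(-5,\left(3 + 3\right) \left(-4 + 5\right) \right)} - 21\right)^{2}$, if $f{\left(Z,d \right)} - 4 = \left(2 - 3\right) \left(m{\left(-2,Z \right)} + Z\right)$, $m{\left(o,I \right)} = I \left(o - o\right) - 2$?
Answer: $100$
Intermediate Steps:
$m{\left(o,I \right)} = -2$ ($m{\left(o,I \right)} = I 0 - 2 = 0 - 2 = -2$)
$f{\left(Z,d \right)} = 6 - Z$ ($f{\left(Z,d \right)} = 4 + \left(2 - 3\right) \left(-2 + Z\right) = 4 - \left(-2 + Z\right) = 6 - Z$)
$\left(f{\left(-5,\left(3 + 3\right) \left(-4 + 5\right) \right)} - 21\right)^{2} = \left(\left(6 - -5\right) - 21\right)^{2} = \left(\left(6 + 5\right) - 21\right)^{2} = \left(11 - 21\right)^{2} = \left(-10\right)^{2} = 100$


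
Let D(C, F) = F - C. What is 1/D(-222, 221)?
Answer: 1/443 ≈ 0.0022573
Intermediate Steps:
1/D(-222, 221) = 1/(221 - 1*(-222)) = 1/(221 + 222) = 1/443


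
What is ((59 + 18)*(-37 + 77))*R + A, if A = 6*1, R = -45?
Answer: -138594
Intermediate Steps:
A = 6
((59 + 18)*(-37 + 77))*R + A = ((59 + 18)*(-37 + 77))*(-45) + 6 = (77*40)*(-45) + 6 = 3080*(-45) + 6 = -138600 + 6 = -138594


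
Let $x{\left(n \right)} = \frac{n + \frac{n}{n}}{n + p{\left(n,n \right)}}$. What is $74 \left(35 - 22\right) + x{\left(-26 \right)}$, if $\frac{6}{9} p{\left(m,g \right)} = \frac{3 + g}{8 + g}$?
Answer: $\frac{278318}{289} \approx 963.04$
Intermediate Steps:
$p{\left(m,g \right)} = \frac{3 \left(3 + g\right)}{2 \left(8 + g\right)}$ ($p{\left(m,g \right)} = \frac{3 \frac{3 + g}{8 + g}}{2} = \frac{3 \left(3 + g\right)}{2 \left(8 + g\right)}$)
$x{\left(n \right)} = \frac{1 + n}{n + \frac{3 \left(3 + n\right)}{2 \left(8 + n\right)}}$ ($x{\left(n \right)} = \frac{n + \frac{n}{n}}{n + \frac{3 \left(3 + n\right)}{2 \left(8 + n\right)}} = \frac{n + 1}{n + \frac{3 \left(3 + n\right)}{2 \left(8 + n\right)}} = \frac{1 + n}{n + \frac{3 \left(3 + n\right)}{2 \left(8 + n\right)}}$)
$74 \left(35 - 22\right) + x{\left(-26 \right)} = 74 \left(35 - 22\right) + \frac{2 \left(1 - 26\right) \left(8 - 26\right)}{9 + 3 \left(-26\right) + 2 \left(-26\right) \left(8 - 26\right)} = 74 \cdot 13 + 2 \frac{1}{9 - 78 + 2 \left(-26\right) \left(-18\right)} \left(-25\right) \left(-18\right) = 962 + 2 \frac{1}{9 - 78 + 936} \left(-25\right) \left(-18\right) = 962 + 2 \cdot \frac{1}{867} \left(-25\right) \left(-18\right) = 962 + \frac{300}{289} = \frac{278318}{289}$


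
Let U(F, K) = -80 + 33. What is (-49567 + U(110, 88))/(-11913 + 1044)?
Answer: 16538/3623 ≈ 4.5647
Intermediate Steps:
U(F, K) = -47
(-49567 + U(110, 88))/(-11913 + 1044) = (-49567 - 47)/(-11913 + 1044) = -49614/(-10869) = -49614*(-1/10869) = 16538/3623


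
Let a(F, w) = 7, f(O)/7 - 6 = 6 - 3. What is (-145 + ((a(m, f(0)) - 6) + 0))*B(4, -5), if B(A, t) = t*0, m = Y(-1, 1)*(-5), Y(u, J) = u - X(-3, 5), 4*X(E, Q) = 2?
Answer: 0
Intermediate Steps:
X(E, Q) = ½ (X(E, Q) = (¼)*2 = ½)
f(O) = 63 (f(O) = 42 + 7*(6 - 3) = 42 + 7*3 = 42 + 21 = 63)
Y(u, J) = -½ + u (Y(u, J) = u - 1*½ = u - ½ = -½ + u)
m = 15/2 (m = (-½ - 1)*(-5) = -3/2*(-5) = 15/2 ≈ 7.5000)
B(A, t) = 0
(-145 + ((a(m, f(0)) - 6) + 0))*B(4, -5) = (-145 + ((7 - 6) + 0))*0 = (-145 + (1 + 0))*0 = (-145 + 1)*0 = -144*0 = 0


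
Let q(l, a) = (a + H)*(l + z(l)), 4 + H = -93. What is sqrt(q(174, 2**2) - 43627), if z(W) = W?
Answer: I*sqrt(75991) ≈ 275.66*I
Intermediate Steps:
H = -97 (H = -4 - 93 = -97)
q(l, a) = 2*l*(-97 + a) (q(l, a) = (a - 97)*(l + l) = (-97 + a)*(2*l) = 2*l*(-97 + a))
sqrt(q(174, 2**2) - 43627) = sqrt(2*174*(-97 + 2**2) - 43627) = sqrt(2*174*(-97 + 4) - 43627) = sqrt(2*174*(-93) - 43627) = sqrt(-32364 - 43627) = sqrt(-75991) = I*sqrt(75991)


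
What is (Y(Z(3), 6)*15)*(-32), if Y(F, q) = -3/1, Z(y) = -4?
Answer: 1440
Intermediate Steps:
Y(F, q) = -3 (Y(F, q) = -3*1 = -3)
(Y(Z(3), 6)*15)*(-32) = -3*15*(-32) = -45*(-32) = 1440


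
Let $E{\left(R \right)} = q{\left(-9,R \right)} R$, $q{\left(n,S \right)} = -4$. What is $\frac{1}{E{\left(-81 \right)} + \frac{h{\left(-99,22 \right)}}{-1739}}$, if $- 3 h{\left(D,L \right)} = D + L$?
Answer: $\frac{5217}{1690231} \approx 0.0030866$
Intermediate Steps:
$h{\left(D,L \right)} = - \frac{D}{3} - \frac{L}{3}$ ($h{\left(D,L \right)} = - \frac{D + L}{3} = - \frac{D}{3} - \frac{L}{3}$)
$E{\left(R \right)} = - 4 R$
$\frac{1}{E{\left(-81 \right)} + \frac{h{\left(-99,22 \right)}}{-1739}} = \frac{1}{\left(-4\right) \left(-81\right) + \frac{\left(- \frac{1}{3}\right) \left(-99\right) - \frac{22}{3}}{-1739}} = \frac{1}{324 + \left(33 - \frac{22}{3}\right) \left(- \frac{1}{1739}\right)} = \frac{1}{324 + \frac{77}{3} \left(- \frac{1}{1739}\right)} = \frac{1}{324 - \frac{77}{5217}} = \frac{1}{\frac{1690231}{5217}} = \frac{5217}{1690231}$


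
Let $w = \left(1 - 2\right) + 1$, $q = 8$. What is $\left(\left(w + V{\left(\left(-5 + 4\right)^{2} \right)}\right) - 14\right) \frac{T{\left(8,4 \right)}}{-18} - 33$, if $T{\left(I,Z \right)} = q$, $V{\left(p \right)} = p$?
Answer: $- \frac{245}{9} \approx -27.222$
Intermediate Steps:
$T{\left(I,Z \right)} = 8$
$w = 0$ ($w = -1 + 1 = 0$)
$\left(\left(w + V{\left(\left(-5 + 4\right)^{2} \right)}\right) - 14\right) \frac{T{\left(8,4 \right)}}{-18} - 33 = \left(\left(0 + \left(-5 + 4\right)^{2}\right) - 14\right) \frac{8}{-18} - 33 = \left(\left(0 + \left(-1\right)^{2}\right) - 14\right) 8 \left(- \frac{1}{18}\right) - 33 = \left(\left(0 + 1\right) - 14\right) \left(- \frac{4}{9}\right) - 33 = \left(1 - 14\right) \left(- \frac{4}{9}\right) - 33 = \left(-13\right) \left(- \frac{4}{9}\right) - 33 = \frac{52}{9} - 33 = - \frac{245}{9}$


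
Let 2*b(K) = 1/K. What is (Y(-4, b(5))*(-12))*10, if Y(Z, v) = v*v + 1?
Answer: -606/5 ≈ -121.20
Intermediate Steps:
b(K) = 1/(2*K)
Y(Z, v) = 1 + v**2 (Y(Z, v) = v**2 + 1 = 1 + v**2)
(Y(-4, b(5))*(-12))*10 = ((1 + ((1/2)/5)**2)*(-12))*10 = ((1 + ((1/2)*(1/5))**2)*(-12))*10 = ((1 + (1/10)**2)*(-12))*10 = ((1 + 1/100)*(-12))*10 = ((101/100)*(-12))*10 = -303/25*10 = -606/5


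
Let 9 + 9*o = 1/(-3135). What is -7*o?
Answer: 197512/28215 ≈ 7.0002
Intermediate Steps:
o = -28216/28215 (o = -1 + (1/9)/(-3135) = -1 + (1/9)*(-1/3135) = -1 - 1/28215 = -28216/28215 ≈ -1.0000)
-7*o = -7*(-28216/28215) = 197512/28215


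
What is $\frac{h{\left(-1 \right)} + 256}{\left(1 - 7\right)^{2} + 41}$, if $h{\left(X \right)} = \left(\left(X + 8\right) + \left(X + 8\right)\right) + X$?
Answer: $\frac{269}{77} \approx 3.4935$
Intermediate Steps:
$h{\left(X \right)} = 16 + 3 X$ ($h{\left(X \right)} = \left(\left(8 + X\right) + \left(8 + X\right)\right) + X = \left(16 + 2 X\right) + X = 16 + 3 X$)
$\frac{h{\left(-1 \right)} + 256}{\left(1 - 7\right)^{2} + 41} = \frac{\left(16 + 3 \left(-1\right)\right) + 256}{\left(1 - 7\right)^{2} + 41} = \frac{\left(16 - 3\right) + 256}{\left(-6\right)^{2} + 41} = \frac{13 + 256}{36 + 41} = \frac{269}{77}$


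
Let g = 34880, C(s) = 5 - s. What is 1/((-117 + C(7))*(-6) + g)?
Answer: 1/35594 ≈ 2.8095e-5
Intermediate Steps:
1/((-117 + C(7))*(-6) + g) = 1/((-117 + (5 - 1*7))*(-6) + 34880) = 1/((-117 + (5 - 7))*(-6) + 34880) = 1/((-117 - 2)*(-6) + 34880) = 1/(-119*(-6) + 34880) = 1/(714 + 34880) = 1/35594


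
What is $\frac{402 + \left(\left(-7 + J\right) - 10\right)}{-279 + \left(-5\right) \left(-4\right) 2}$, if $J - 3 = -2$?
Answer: $- \frac{386}{239} \approx -1.6151$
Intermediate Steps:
$J = 1$ ($J = 3 - 2 = 1$)
$\frac{402 + \left(\left(-7 + J\right) - 10\right)}{-279 + \left(-5\right) \left(-4\right) 2} = \frac{402 + \left(\left(-7 + 1\right) - 10\right)}{-279 + \left(-5\right) \left(-4\right) 2} = \frac{402 - 16}{-279 + 20 \cdot 2} = \frac{402 - 16}{-279 + 40} = \frac{386}{-239} = 386 \left(- \frac{1}{239}\right) = - \frac{386}{239}$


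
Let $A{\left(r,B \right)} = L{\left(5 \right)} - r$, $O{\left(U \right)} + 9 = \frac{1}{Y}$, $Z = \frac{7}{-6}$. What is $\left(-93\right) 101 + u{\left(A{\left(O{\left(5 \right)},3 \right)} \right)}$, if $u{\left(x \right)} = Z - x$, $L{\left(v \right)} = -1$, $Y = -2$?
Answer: $- \frac{28208}{3} \approx -9402.7$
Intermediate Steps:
$Z = - \frac{7}{6}$ ($Z = 7 \left(- \frac{1}{6}\right) = - \frac{7}{6} \approx -1.1667$)
$O{\left(U \right)} = - \frac{19}{2}$ ($O{\left(U \right)} = -9 + \frac{1}{-2} = -9 - \frac{1}{2} = - \frac{19}{2}$)
$A{\left(r,B \right)} = -1 - r$
$u{\left(x \right)} = - \frac{7}{6} - x$
$\left(-93\right) 101 + u{\left(A{\left(O{\left(5 \right)},3 \right)} \right)} = \left(-93\right) 101 - \left(\frac{1}{6} + \frac{19}{2}\right) = -9393 - \frac{29}{3} = - \frac{28208}{3}$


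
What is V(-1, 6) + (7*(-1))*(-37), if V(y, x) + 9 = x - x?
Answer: 250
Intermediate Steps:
V(y, x) = -9 (V(y, x) = -9 + (x - x) = -9 + 0 = -9)
V(-1, 6) + (7*(-1))*(-37) = -9 + (7*(-1))*(-37) = -9 - 7*(-37) = -9 + 259 = 250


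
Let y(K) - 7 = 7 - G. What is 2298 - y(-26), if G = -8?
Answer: 2276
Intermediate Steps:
y(K) = 22 (y(K) = 7 + (7 - 1*(-8)) = 7 + (7 + 8) = 7 + 15 = 22)
2298 - y(-26) = 2298 - 1*22 = 2298 - 22 = 2276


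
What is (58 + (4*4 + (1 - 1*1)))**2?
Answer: 5476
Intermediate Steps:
(58 + (4*4 + (1 - 1*1)))**2 = (58 + (16 + (1 - 1)))**2 = (58 + (16 + 0))**2 = (58 + 16)**2 = 74**2 = 5476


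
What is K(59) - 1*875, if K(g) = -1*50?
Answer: -925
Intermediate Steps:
K(g) = -50
K(59) - 1*875 = -50 - 1*875 = -50 - 875 = -925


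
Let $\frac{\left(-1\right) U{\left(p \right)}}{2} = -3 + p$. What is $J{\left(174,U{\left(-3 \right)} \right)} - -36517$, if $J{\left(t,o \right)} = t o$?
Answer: $38605$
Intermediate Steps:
$U{\left(p \right)} = 6 - 2 p$ ($U{\left(p \right)} = - 2 \left(-3 + p\right) = 6 - 2 p$)
$J{\left(t,o \right)} = o t$
$J{\left(174,U{\left(-3 \right)} \right)} - -36517 = \left(6 - -6\right) 174 - -36517 = \left(6 + 6\right) 174 + 36517 = 12 \cdot 174 + 36517 = 2088 + 36517 = 38605$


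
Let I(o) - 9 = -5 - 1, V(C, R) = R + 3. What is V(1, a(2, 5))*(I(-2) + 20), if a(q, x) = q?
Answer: 115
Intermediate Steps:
V(C, R) = 3 + R
I(o) = 3 (I(o) = 9 + (-5 - 1) = 9 - 6 = 3)
V(1, a(2, 5))*(I(-2) + 20) = (3 + 2)*(3 + 20) = 5*23 = 115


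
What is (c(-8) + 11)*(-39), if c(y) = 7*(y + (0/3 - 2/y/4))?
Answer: 27807/16 ≈ 1737.9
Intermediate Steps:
c(y) = 7*y - 7/(2*y) (c(y) = 7*(y + (0*(1/3) - 2/y*(1/4))) = 7*(y + (0 - 1/(2*y))) = 7*(y - 1/(2*y)) = 7*y - 7/(2*y))
(c(-8) + 11)*(-39) = ((7*(-8) - 7/2/(-8)) + 11)*(-39) = ((-56 - 7/2*(-1/8)) + 11)*(-39) = ((-56 + 7/16) + 11)*(-39) = (-889/16 + 11)*(-39) = -713/16*(-39) = 27807/16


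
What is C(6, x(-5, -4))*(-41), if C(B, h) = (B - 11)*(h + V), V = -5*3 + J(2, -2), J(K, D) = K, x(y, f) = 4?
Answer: -1845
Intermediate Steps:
V = -13 (V = -5*3 + 2 = -15 + 2 = -13)
C(B, h) = (-13 + h)*(-11 + B) (C(B, h) = (B - 11)*(h - 13) = (-11 + B)*(-13 + h) = (-13 + h)*(-11 + B))
C(6, x(-5, -4))*(-41) = (143 - 13*6 - 11*4 + 6*4)*(-41) = (143 - 78 - 44 + 24)*(-41) = 45*(-41) = -1845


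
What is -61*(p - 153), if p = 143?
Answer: 610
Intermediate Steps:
-61*(p - 153) = -61*(143 - 153) = -61*(-10) = 610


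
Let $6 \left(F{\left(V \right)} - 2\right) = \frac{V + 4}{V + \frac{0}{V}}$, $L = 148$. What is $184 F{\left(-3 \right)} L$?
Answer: $\frac{476560}{9} \approx 52951.0$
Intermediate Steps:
$F{\left(V \right)} = 2 + \frac{4 + V}{6 V}$ ($F{\left(V \right)} = 2 + \frac{\left(V + 4\right) \frac{1}{V + \frac{0}{V}}}{6} = 2 + \frac{\left(4 + V\right) \frac{1}{V + 0}}{6} = 2 + \frac{\left(4 + V\right) \frac{1}{V}}{6} = 2 + \frac{\frac{1}{V} \left(4 + V\right)}{6} = 2 + \frac{4 + V}{6 V}$)
$184 F{\left(-3 \right)} L = 184 \frac{4 + 13 \left(-3\right)}{6 \left(-3\right)} 148 = 184 \cdot \frac{1}{6} \left(- \frac{1}{3}\right) \left(4 - 39\right) 148 = 184 \cdot \frac{1}{6} \left(- \frac{1}{3}\right) \left(-35\right) 148 = 184 \cdot \frac{35}{18} \cdot 148 = \frac{3220}{9} \cdot 148 = \frac{476560}{9}$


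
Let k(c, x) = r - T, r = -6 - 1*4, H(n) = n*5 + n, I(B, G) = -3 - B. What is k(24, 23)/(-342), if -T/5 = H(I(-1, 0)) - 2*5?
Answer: 20/57 ≈ 0.35088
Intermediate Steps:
H(n) = 6*n (H(n) = 5*n + n = 6*n)
T = 110 (T = -5*(6*(-3 - 1*(-1)) - 2*5) = -5*(6*(-3 + 1) - 10) = -5*(6*(-2) - 10) = -5*(-12 - 10) = -5*(-22) = 110)
r = -10 (r = -6 - 4 = -10)
k(c, x) = -120 (k(c, x) = -10 - 1*110 = -10 - 110 = -120)
k(24, 23)/(-342) = -120/(-342) = -120*(-1/342) = 20/57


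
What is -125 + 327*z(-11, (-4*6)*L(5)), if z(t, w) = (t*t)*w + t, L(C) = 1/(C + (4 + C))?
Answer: -500858/7 ≈ -71551.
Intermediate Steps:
L(C) = 1/(4 + 2*C)
z(t, w) = t + w*t**2 (z(t, w) = t**2*w + t = w*t**2 + t = t + w*t**2)
-125 + 327*z(-11, (-4*6)*L(5)) = -125 + 327*(-11*(1 - 11*(-4*6)*1/(2*(2 + 5)))) = -125 + 327*(-11*(1 - (-264)*(1/2)/7)) = -125 + 327*(-11*(1 - (-264)*(1/2)*(1/7))) = -125 + 327*(-11*(1 - (-264)/14)) = -125 + 327*(-11*(1 - 11*(-12/7))) = -125 + 327*(-11*(1 + 132/7)) = -125 + 327*(-11*139/7) = -125 + 327*(-1529/7) = -125 - 499983/7 = -500858/7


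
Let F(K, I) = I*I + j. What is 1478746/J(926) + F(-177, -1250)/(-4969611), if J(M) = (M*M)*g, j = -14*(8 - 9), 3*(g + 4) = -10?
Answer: -8587063127671/15624847926732 ≈ -0.54958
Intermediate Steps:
g = -22/3 (g = -4 + (⅓)*(-10) = -4 - 10/3 = -22/3 ≈ -7.3333)
j = 14 (j = -14*(-1) = 14)
J(M) = -22*M²/3 (J(M) = (M*M)*(-22/3) = M²*(-22/3) = -22*M²/3)
F(K, I) = 14 + I² (F(K, I) = I*I + 14 = I² + 14 = 14 + I²)
1478746/J(926) + F(-177, -1250)/(-4969611) = 1478746/((-22/3*926²)) + (14 + (-1250)²)/(-4969611) = 1478746/((-22/3*857476)) + (14 + 1562500)*(-1/4969611) = 1478746/(-18864472/3) + 1562514*(-1/4969611) = 1478746*(-3/18864472) - 520838/1656537 = -2218119/9432236 - 520838/1656537 = -8587063127671/15624847926732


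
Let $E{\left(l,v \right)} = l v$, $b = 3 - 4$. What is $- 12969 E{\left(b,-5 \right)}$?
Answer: $-64845$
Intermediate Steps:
$b = -1$
$- 12969 E{\left(b,-5 \right)} = - 12969 \left(\left(-1\right) \left(-5\right)\right) = \left(-12969\right) 5 = -64845$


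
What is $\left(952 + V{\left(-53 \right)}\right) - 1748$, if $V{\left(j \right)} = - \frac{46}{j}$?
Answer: $- \frac{42142}{53} \approx -795.13$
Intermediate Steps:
$\left(952 + V{\left(-53 \right)}\right) - 1748 = \left(952 - \frac{46}{-53}\right) - 1748 = \left(952 - - \frac{46}{53}\right) - 1748 = \left(952 + \frac{46}{53}\right) - 1748 = \frac{50502}{53} - 1748 = - \frac{42142}{53}$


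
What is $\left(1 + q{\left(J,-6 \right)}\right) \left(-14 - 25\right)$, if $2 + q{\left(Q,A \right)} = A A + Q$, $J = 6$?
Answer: $-1599$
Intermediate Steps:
$q{\left(Q,A \right)} = -2 + Q + A^{2}$ ($q{\left(Q,A \right)} = -2 + \left(A A + Q\right) = -2 + \left(A^{2} + Q\right) = -2 + \left(Q + A^{2}\right) = -2 + Q + A^{2}$)
$\left(1 + q{\left(J,-6 \right)}\right) \left(-14 - 25\right) = \left(1 + \left(-2 + 6 + \left(-6\right)^{2}\right)\right) \left(-14 - 25\right) = \left(1 + \left(-2 + 6 + 36\right)\right) \left(-39\right) = \left(1 + 40\right) \left(-39\right) = 41 \left(-39\right) = -1599$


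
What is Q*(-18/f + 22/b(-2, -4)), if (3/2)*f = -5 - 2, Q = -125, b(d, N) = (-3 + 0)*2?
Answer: -500/21 ≈ -23.810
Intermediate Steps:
b(d, N) = -6 (b(d, N) = -3*2 = -6)
f = -14/3 (f = 2*(-5 - 2)/3 = (2/3)*(-7) = -14/3 ≈ -4.6667)
Q*(-18/f + 22/b(-2, -4)) = -125*(-18/(-14/3) + 22/(-6)) = -125*(-18*(-3/14) + 22*(-1/6)) = -125*(27/7 - 11/3) = -125*4/21 = -500/21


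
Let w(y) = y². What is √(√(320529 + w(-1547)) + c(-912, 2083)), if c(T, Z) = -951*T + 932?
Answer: √(868244 + √2713738) ≈ 932.68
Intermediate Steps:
c(T, Z) = 932 - 951*T
√(√(320529 + w(-1547)) + c(-912, 2083)) = √(√(320529 + (-1547)²) + (932 - 951*(-912))) = √(√(320529 + 2393209) + (932 + 867312)) = √(√2713738 + 868244) = √(868244 + √2713738)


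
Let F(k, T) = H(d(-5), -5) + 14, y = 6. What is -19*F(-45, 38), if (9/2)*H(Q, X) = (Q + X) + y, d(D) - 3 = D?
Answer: -2356/9 ≈ -261.78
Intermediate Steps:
d(D) = 3 + D
H(Q, X) = 4/3 + 2*Q/9 + 2*X/9 (H(Q, X) = 2*((Q + X) + 6)/9 = 2*(6 + Q + X)/9 = 4/3 + 2*Q/9 + 2*X/9)
F(k, T) = 124/9 (F(k, T) = (4/3 + 2*(3 - 5)/9 + (2/9)*(-5)) + 14 = (4/3 + (2/9)*(-2) - 10/9) + 14 = (4/3 - 4/9 - 10/9) + 14 = -2/9 + 14 = 124/9)
-19*F(-45, 38) = -19*124/9 = -2356/9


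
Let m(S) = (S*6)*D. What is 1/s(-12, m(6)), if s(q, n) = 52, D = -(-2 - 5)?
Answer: 1/52 ≈ 0.019231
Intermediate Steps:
D = 7 (D = -1*(-7) = 7)
m(S) = 42*S (m(S) = (S*6)*7 = (6*S)*7 = 42*S)
1/s(-12, m(6)) = 1/52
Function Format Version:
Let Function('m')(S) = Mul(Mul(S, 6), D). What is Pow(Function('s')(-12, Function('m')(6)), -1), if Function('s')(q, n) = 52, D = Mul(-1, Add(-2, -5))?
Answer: Rational(1, 52) ≈ 0.019231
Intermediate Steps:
D = 7 (D = Mul(-1, -7) = 7)
Function('m')(S) = Mul(42, S) (Function('m')(S) = Mul(Mul(S, 6), 7) = Mul(Mul(6, S), 7) = Mul(42, S))
Pow(Function('s')(-12, Function('m')(6)), -1) = Pow(52, -1) = Rational(1, 52)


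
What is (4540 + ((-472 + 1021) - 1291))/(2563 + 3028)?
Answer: 3798/5591 ≈ 0.67931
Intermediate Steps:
(4540 + ((-472 + 1021) - 1291))/(2563 + 3028) = (4540 + (549 - 1291))/5591 = (4540 - 742)*(1/5591) = 3798*(1/5591) = 3798/5591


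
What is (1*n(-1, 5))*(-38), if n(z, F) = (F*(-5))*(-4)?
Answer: -3800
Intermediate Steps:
n(z, F) = 20*F (n(z, F) = -5*F*(-4) = 20*F)
(1*n(-1, 5))*(-38) = (1*(20*5))*(-38) = (1*100)*(-38) = 100*(-38) = -3800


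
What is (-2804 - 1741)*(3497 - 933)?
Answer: -11653380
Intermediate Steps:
(-2804 - 1741)*(3497 - 933) = -4545*2564 = -11653380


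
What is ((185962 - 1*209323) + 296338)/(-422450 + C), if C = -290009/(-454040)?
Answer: -123942477080/191808907991 ≈ -0.64618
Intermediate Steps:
C = 290009/454040 (C = -290009*(-1/454040) = 290009/454040 ≈ 0.63873)
((185962 - 1*209323) + 296338)/(-422450 + C) = ((185962 - 1*209323) + 296338)/(-422450 + 290009/454040) = ((185962 - 209323) + 296338)/(-191808907991/454040) = (-23361 + 296338)*(-454040/191808907991) = 272977*(-454040/191808907991) = -123942477080/191808907991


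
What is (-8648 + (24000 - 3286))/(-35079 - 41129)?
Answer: -6033/38104 ≈ -0.15833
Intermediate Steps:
(-8648 + (24000 - 3286))/(-35079 - 41129) = (-8648 + 20714)/(-76208) = 12066*(-1/76208) = -6033/38104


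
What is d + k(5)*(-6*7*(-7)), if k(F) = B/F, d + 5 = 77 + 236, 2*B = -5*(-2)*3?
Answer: 1190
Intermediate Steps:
B = 15 (B = (-5*(-2)*3)/2 = (10*3)/2 = (1/2)*30 = 15)
d = 308 (d = -5 + (77 + 236) = -5 + 313 = 308)
k(F) = 15/F
d + k(5)*(-6*7*(-7)) = 308 + (15/5)*(-6*7*(-7)) = 308 + (15*(1/5))*(-42*(-7)) = 308 + 3*294 = 308 + 882 = 1190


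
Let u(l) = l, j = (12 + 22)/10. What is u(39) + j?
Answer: 212/5 ≈ 42.400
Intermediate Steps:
j = 17/5 (j = (⅒)*34 = 17/5 ≈ 3.4000)
u(39) + j = 39 + 17/5 = 212/5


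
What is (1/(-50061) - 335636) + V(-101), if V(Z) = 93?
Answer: -16797618124/50061 ≈ -3.3554e+5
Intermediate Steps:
(1/(-50061) - 335636) + V(-101) = (1/(-50061) - 335636) + 93 = (-1/50061 - 335636) + 93 = -16802273797/50061 + 93 = -16797618124/50061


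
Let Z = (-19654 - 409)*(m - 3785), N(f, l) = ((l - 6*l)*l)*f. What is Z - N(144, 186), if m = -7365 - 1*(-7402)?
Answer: 100105244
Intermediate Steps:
m = 37 (m = -7365 + 7402 = 37)
N(f, l) = -5*f*l² (N(f, l) = ((-5*l)*l)*f = (-5*l²)*f = -5*f*l²)
Z = 75196124 (Z = (-19654 - 409)*(37 - 3785) = -20063*(-3748) = 75196124)
Z - N(144, 186) = 75196124 - (-5)*144*186² = 75196124 - (-5)*144*34596 = 75196124 - 1*(-24909120) = 75196124 + 24909120 = 100105244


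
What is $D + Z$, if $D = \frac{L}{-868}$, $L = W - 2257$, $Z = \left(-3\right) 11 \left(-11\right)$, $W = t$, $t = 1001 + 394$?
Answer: $\frac{157973}{434} \approx 363.99$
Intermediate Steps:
$t = 1395$
$W = 1395$
$Z = 363$ ($Z = \left(-33\right) \left(-11\right) = 363$)
$L = -862$ ($L = 1395 - 2257 = -862$)
$D = \frac{431}{434}$ ($D = - \frac{862}{-868} = \left(-862\right) \left(- \frac{1}{868}\right) = \frac{431}{434} \approx 0.99309$)
$D + Z = \frac{431}{434} + 363 = \frac{157973}{434}$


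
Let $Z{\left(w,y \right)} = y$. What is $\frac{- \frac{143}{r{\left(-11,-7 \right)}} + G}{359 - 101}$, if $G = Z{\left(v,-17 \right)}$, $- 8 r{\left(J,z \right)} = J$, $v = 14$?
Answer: $- \frac{121}{258} \approx -0.46899$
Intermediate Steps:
$r{\left(J,z \right)} = - \frac{J}{8}$
$G = -17$
$\frac{- \frac{143}{r{\left(-11,-7 \right)}} + G}{359 - 101} = \frac{- \frac{143}{\left(- \frac{1}{8}\right) \left(-11\right)} - 17}{359 - 101} = \frac{- \frac{143}{\frac{11}{8}} - 17}{258} = \left(\left(-143\right) \frac{8}{11} - 17\right) \frac{1}{258} = \left(-104 - 17\right) \frac{1}{258} = \left(-121\right) \frac{1}{258} = - \frac{121}{258}$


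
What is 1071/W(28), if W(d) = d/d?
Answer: 1071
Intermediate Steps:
W(d) = 1
1071/W(28) = 1071/1 = 1071*1 = 1071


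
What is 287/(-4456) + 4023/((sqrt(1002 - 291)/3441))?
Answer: -287/4456 + 4614381*sqrt(79)/79 ≈ 5.1916e+5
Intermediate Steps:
287/(-4456) + 4023/((sqrt(1002 - 291)/3441)) = 287*(-1/4456) + 4023/((sqrt(711)*(1/3441))) = -287/4456 + 4023/(((3*sqrt(79))*(1/3441))) = -287/4456 + 4023/((sqrt(79)/1147)) = -287/4456 + 4023*(1147*sqrt(79)/79) = -287/4456 + 4614381*sqrt(79)/79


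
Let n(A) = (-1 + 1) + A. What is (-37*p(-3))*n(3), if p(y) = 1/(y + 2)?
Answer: 111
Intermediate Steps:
p(y) = 1/(2 + y)
n(A) = A (n(A) = 0 + A = A)
(-37*p(-3))*n(3) = -37/(2 - 3)*3 = -37/(-1)*3 = -37*(-1)*3 = 37*3 = 111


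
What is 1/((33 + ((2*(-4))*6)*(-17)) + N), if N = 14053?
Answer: 1/14902 ≈ 6.7105e-5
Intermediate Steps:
1/((33 + ((2*(-4))*6)*(-17)) + N) = 1/((33 + ((2*(-4))*6)*(-17)) + 14053) = 1/((33 - 8*6*(-17)) + 14053) = 1/((33 - 48*(-17)) + 14053) = 1/((33 + 816) + 14053) = 1/(849 + 14053) = 1/14902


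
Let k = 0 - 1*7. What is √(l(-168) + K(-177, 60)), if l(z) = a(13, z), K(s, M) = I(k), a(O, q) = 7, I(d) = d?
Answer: 0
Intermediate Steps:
k = -7 (k = 0 - 7 = -7)
K(s, M) = -7
l(z) = 7
√(l(-168) + K(-177, 60)) = √(7 - 7) = √0 = 0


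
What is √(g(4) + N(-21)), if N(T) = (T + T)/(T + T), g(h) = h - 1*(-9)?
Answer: √14 ≈ 3.7417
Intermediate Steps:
g(h) = 9 + h (g(h) = h + 9 = 9 + h)
N(T) = 1 (N(T) = (2*T)/((2*T)) = (2*T)*(1/(2*T)) = 1)
√(g(4) + N(-21)) = √((9 + 4) + 1) = √(13 + 1) = √14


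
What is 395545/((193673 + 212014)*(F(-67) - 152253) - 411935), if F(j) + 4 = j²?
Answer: -395545/59947968551 ≈ -6.5981e-6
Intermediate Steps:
F(j) = -4 + j²
395545/((193673 + 212014)*(F(-67) - 152253) - 411935) = 395545/((193673 + 212014)*((-4 + (-67)²) - 152253) - 411935) = 395545/(405687*((-4 + 4489) - 152253) - 411935) = 395545/(405687*(4485 - 152253) - 411935) = 395545/(405687*(-147768) - 411935) = 395545/(-59947556616 - 411935) = 395545/(-59947968551) = 395545*(-1/59947968551) = -395545/59947968551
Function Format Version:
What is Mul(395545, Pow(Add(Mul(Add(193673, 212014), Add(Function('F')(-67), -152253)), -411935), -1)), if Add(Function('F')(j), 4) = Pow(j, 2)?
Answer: Rational(-395545, 59947968551) ≈ -6.5981e-6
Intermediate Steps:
Function('F')(j) = Add(-4, Pow(j, 2))
Mul(395545, Pow(Add(Mul(Add(193673, 212014), Add(Function('F')(-67), -152253)), -411935), -1)) = Mul(395545, Pow(Add(Mul(Add(193673, 212014), Add(Add(-4, Pow(-67, 2)), -152253)), -411935), -1)) = Mul(395545, Pow(Add(Mul(405687, Add(Add(-4, 4489), -152253)), -411935), -1)) = Mul(395545, Pow(Add(Mul(405687, Add(4485, -152253)), -411935), -1)) = Mul(395545, Pow(Add(Mul(405687, -147768), -411935), -1)) = Mul(395545, Pow(Add(-59947556616, -411935), -1)) = Mul(395545, Pow(-59947968551, -1)) = Mul(395545, Rational(-1, 59947968551)) = Rational(-395545, 59947968551)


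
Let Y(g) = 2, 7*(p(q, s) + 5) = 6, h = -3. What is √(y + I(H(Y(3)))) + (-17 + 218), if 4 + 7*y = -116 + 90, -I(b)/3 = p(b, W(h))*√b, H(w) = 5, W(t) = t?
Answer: 201 + √(-210 + 609*√5)/7 ≈ 205.85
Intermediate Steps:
p(q, s) = -29/7 (p(q, s) = -5 + (⅐)*6 = -5 + 6/7 = -29/7)
I(b) = 87*√b/7 (I(b) = -(-87)*√b/7 = 87*√b/7)
y = -30/7 (y = -4/7 + (-116 + 90)/7 = -4/7 + (⅐)*(-26) = -4/7 - 26/7 = -30/7 ≈ -4.2857)
√(y + I(H(Y(3)))) + (-17 + 218) = √(-30/7 + 87*√5/7) + (-17 + 218) = √(-30/7 + 87*√5/7) + 201 = 201 + √(-30/7 + 87*√5/7)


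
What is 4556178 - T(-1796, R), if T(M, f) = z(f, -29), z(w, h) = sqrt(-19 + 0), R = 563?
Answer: 4556178 - I*sqrt(19) ≈ 4.5562e+6 - 4.3589*I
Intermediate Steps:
z(w, h) = I*sqrt(19) (z(w, h) = sqrt(-19) = I*sqrt(19))
T(M, f) = I*sqrt(19)
4556178 - T(-1796, R) = 4556178 - I*sqrt(19)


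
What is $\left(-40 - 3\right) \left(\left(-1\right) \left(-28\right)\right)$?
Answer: $-1204$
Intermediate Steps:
$\left(-40 - 3\right) \left(\left(-1\right) \left(-28\right)\right) = \left(-43\right) 28 = -1204$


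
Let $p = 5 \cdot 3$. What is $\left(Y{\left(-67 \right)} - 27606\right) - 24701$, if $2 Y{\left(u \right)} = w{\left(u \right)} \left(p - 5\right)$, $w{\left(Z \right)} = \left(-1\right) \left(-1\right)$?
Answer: $-52302$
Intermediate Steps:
$w{\left(Z \right)} = 1$
$p = 15$
$Y{\left(u \right)} = 5$ ($Y{\left(u \right)} = \frac{1 \left(15 - 5\right)}{2} = \frac{1 \cdot 10}{2} = \frac{1}{2} \cdot 10 = 5$)
$\left(Y{\left(-67 \right)} - 27606\right) - 24701 = \left(5 - 27606\right) - 24701 = -27601 - 24701 = -52302$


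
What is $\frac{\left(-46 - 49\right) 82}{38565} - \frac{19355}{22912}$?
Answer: $- \frac{184982011}{176720256} \approx -1.0468$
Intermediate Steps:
$\frac{\left(-46 - 49\right) 82}{38565} - \frac{19355}{22912} = \left(-95\right) 82 \cdot \frac{1}{38565} - \frac{19355}{22912} = \left(-7790\right) \frac{1}{38565} - \frac{19355}{22912} = - \frac{1558}{7713} - \frac{19355}{22912} = - \frac{184982011}{176720256}$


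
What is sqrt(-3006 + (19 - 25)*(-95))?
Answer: 2*I*sqrt(609) ≈ 49.356*I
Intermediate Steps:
sqrt(-3006 + (19 - 25)*(-95)) = sqrt(-3006 - 6*(-95)) = sqrt(-3006 + 570) = sqrt(-2436) = 2*I*sqrt(609)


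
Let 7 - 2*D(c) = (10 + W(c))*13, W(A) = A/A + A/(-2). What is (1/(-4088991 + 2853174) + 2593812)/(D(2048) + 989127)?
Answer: 457925280629/175788789165 ≈ 2.6050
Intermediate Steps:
W(A) = 1 - A/2 (W(A) = 1 + A*(-½) = 1 - A/2)
D(c) = -68 + 13*c/4 (D(c) = 7/2 - (10 + (1 - c/2))*13/2 = 7/2 - (11 - c/2)*13/2 = 7/2 - (143 - 13*c/2)/2 = 7/2 + (-143/2 + 13*c/4) = -68 + 13*c/4)
(1/(-4088991 + 2853174) + 2593812)/(D(2048) + 989127) = (1/(-4088991 + 2853174) + 2593812)/((-68 + (13/4)*2048) + 989127) = (1/(-1235817) + 2593812)/((-68 + 6656) + 989127) = (-1/1235817 + 2593812)/(6588 + 989127) = (3205476964403/1235817)/995715 = (3205476964403/1235817)*(1/995715) = 457925280629/175788789165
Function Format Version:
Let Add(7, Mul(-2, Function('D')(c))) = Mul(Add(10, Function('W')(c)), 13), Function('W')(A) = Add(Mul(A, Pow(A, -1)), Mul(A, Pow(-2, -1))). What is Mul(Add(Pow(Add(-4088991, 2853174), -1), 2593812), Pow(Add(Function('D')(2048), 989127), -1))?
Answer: Rational(457925280629, 175788789165) ≈ 2.6050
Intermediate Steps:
Function('W')(A) = Add(1, Mul(Rational(-1, 2), A)) (Function('W')(A) = Add(1, Mul(A, Rational(-1, 2))) = Add(1, Mul(Rational(-1, 2), A)))
Function('D')(c) = Add(-68, Mul(Rational(13, 4), c)) (Function('D')(c) = Add(Rational(7, 2), Mul(Rational(-1, 2), Mul(Add(10, Add(1, Mul(Rational(-1, 2), c))), 13))) = Add(Rational(7, 2), Mul(Rational(-1, 2), Mul(Add(11, Mul(Rational(-1, 2), c)), 13))) = Add(Rational(7, 2), Mul(Rational(-1, 2), Add(143, Mul(Rational(-13, 2), c)))) = Add(Rational(7, 2), Add(Rational(-143, 2), Mul(Rational(13, 4), c))) = Add(-68, Mul(Rational(13, 4), c)))
Mul(Add(Pow(Add(-4088991, 2853174), -1), 2593812), Pow(Add(Function('D')(2048), 989127), -1)) = Mul(Add(Pow(Add(-4088991, 2853174), -1), 2593812), Pow(Add(Add(-68, Mul(Rational(13, 4), 2048)), 989127), -1)) = Mul(Add(Pow(-1235817, -1), 2593812), Pow(Add(Add(-68, 6656), 989127), -1)) = Mul(Add(Rational(-1, 1235817), 2593812), Pow(Add(6588, 989127), -1)) = Mul(Rational(3205476964403, 1235817), Pow(995715, -1)) = Mul(Rational(3205476964403, 1235817), Rational(1, 995715)) = Rational(457925280629, 175788789165)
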